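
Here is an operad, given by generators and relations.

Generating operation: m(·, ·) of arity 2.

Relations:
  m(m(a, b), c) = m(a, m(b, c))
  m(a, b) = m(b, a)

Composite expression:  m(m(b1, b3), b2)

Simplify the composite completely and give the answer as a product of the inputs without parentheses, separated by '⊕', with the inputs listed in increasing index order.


b1 ⊕ b2 ⊕ b3

Shape and order are irrelevant to m; the b-input set decides.
m(b1, b3) reduces to b1 ⊕ b3
m(m(b1, b3), b2) reduces to b1 ⊕ b3 ⊕ b2
sorting the factors by input index: b1 ⊕ b2 ⊕ b3


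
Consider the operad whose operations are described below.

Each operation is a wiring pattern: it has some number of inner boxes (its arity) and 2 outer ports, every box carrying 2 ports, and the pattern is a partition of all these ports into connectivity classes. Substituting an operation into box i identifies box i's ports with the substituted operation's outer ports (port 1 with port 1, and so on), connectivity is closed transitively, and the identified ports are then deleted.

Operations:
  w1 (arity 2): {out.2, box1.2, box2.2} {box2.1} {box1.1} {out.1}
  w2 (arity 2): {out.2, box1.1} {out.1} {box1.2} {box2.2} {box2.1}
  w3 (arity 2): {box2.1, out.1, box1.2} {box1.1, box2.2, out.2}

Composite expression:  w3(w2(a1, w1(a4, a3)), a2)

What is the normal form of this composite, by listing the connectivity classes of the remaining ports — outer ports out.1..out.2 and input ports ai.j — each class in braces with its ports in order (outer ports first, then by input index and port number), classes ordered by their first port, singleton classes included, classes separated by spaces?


{out.1, a1.1, a2.1} {out.2, a2.2} {a1.2} {a3.1} {a3.2, a4.2} {a4.1}

Connectivity passes through glued w3-boundaries; trace each wire chain.
w1 over (a4, a3) gives {out.1} {out.2, a3.2, a4.2} {a3.1} {a4.1}, out.j being that stage's outer ports
w2 over (a1, a4, a3) gives {out.1} {out.2, a1.1} {a1.2} {a3.1} {a3.2, a4.2} {a4.1}, out.j being that stage's outer ports
w3 over (a1, a4, a3, a2) gives {out.1, a1.1, a2.1} {out.2, a2.2} {a1.2} {a3.1} {a3.2, a4.2} {a4.1}, out.j being that stage's outer ports


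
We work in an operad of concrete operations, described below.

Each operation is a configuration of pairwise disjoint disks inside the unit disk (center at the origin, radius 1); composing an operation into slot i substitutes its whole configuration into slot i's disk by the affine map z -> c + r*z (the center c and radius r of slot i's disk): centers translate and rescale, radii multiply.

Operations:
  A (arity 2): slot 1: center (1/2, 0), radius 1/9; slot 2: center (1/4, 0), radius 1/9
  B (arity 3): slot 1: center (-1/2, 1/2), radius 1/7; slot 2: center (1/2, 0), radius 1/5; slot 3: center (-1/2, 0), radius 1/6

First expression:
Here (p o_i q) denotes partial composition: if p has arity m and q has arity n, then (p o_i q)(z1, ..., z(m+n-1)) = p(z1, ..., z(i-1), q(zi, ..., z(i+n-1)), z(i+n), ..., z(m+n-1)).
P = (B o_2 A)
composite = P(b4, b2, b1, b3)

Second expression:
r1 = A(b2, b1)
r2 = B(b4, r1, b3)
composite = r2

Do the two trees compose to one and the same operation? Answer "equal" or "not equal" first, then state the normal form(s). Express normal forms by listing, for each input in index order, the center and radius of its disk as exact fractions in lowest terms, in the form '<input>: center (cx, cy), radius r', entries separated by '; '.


The first expression reduces to b1: center (11/20, 0), radius 1/45; b2: center (3/5, 0), radius 1/45; b3: center (-1/2, 0), radius 1/6; b4: center (-1/2, 1/2), radius 1/7
The second expression reduces to b1: center (11/20, 0), radius 1/45; b2: center (3/5, 0), radius 1/45; b3: center (-1/2, 0), radius 1/6; b4: center (-1/2, 1/2), radius 1/7
Both agree, so they are equal.

equal — both sides give b1: center (11/20, 0), radius 1/45; b2: center (3/5, 0), radius 1/45; b3: center (-1/2, 0), radius 1/6; b4: center (-1/2, 1/2), radius 1/7


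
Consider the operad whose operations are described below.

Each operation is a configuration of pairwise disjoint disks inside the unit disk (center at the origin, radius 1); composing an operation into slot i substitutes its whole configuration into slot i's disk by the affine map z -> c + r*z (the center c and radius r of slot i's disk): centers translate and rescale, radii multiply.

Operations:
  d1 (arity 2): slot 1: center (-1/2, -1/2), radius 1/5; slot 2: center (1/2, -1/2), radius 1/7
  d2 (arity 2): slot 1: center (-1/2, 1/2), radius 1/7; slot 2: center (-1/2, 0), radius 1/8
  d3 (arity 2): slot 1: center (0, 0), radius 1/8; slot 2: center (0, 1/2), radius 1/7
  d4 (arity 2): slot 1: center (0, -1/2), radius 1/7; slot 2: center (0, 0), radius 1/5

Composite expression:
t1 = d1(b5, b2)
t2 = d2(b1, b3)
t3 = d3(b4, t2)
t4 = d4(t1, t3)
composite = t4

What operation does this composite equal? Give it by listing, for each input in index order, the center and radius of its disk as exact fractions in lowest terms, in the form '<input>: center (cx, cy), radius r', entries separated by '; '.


b1: center (-1/70, 4/35), radius 1/245; b2: center (1/14, -4/7), radius 1/49; b3: center (-1/70, 1/10), radius 1/280; b4: center (0, 0), radius 1/40; b5: center (-1/14, -4/7), radius 1/35

Affine substitution under d4: radii multiply and b-centers shift.
input b5: applying the 2 nested substitutions gives center (-1/14, -4/7), radius 1/35
input b2: applying the 2 nested substitutions gives center (1/14, -4/7), radius 1/49
input b4: applying the 2 nested substitutions gives center (0, 0), radius 1/40
input b1: applying the 3 nested substitutions gives center (-1/70, 4/35), radius 1/245
input b3: applying the 3 nested substitutions gives center (-1/70, 1/10), radius 1/280


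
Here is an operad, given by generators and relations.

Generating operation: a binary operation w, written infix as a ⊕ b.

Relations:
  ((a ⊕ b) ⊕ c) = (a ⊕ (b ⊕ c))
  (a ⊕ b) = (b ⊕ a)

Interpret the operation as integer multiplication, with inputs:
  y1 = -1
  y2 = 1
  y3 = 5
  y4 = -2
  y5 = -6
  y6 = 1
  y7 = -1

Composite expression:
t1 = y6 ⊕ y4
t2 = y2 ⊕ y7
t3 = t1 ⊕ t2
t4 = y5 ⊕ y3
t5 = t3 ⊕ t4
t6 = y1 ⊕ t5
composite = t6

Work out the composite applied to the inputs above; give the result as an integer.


60

(y6 ⊕ y4) = -2
(y2 ⊕ y7) = -1
((y6 ⊕ y4) ⊕ (y2 ⊕ y7)) = 2
(y5 ⊕ y3) = -30
(((y6 ⊕ y4) ⊕ (y2 ⊕ y7)) ⊕ (y5 ⊕ y3)) = -60
(y1 ⊕ (((y6 ⊕ y4) ⊕ (y2 ⊕ y7)) ⊕ (y5 ⊕ y3))) = 60


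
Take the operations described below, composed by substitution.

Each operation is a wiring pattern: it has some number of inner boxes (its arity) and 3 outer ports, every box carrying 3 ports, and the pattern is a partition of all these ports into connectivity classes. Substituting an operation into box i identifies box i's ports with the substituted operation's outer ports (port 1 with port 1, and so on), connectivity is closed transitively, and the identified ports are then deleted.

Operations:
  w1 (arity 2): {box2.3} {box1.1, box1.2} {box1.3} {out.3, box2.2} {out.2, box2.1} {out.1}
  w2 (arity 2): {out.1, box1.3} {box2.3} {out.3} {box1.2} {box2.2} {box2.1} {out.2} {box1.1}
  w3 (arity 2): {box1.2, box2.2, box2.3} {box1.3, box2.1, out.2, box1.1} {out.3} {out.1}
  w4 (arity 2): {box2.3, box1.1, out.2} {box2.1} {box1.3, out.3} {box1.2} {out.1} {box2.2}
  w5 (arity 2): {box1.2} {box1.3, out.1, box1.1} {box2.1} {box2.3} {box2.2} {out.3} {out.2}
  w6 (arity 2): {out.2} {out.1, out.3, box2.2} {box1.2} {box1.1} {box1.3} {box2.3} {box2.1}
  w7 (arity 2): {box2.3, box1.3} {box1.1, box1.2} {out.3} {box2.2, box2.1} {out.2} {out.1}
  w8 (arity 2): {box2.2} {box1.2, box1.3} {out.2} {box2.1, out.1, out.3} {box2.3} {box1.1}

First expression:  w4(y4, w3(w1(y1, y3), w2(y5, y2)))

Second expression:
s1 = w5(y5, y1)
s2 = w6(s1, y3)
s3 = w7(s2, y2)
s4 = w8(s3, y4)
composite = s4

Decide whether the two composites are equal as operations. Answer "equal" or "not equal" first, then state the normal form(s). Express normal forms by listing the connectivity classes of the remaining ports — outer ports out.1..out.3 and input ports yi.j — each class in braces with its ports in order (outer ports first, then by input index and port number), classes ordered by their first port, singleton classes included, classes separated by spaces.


not equal; first: {out.1} {out.2, y4.1} {out.3, y4.3} {y1.1, y1.2} {y1.3} {y2.1} {y2.2} {y2.3} {y3.1} {y3.2, y5.3} {y3.3} {y4.2} {y5.1} {y5.2}; second: {out.1, out.3, y4.1} {out.2} {y1.1} {y1.2} {y1.3} {y2.1, y2.2} {y2.3, y3.2} {y3.1} {y3.3} {y4.2} {y4.3} {y5.1, y5.3} {y5.2}

Reducing the first expression gives {out.1} {out.2, y4.1} {out.3, y4.3} {y1.1, y1.2} {y1.3} {y2.1} {y2.2} {y2.3} {y3.1} {y3.2, y5.3} {y3.3} {y4.2} {y5.1} {y5.2}
Reducing the second expression gives {out.1, out.3, y4.1} {out.2} {y1.1} {y1.2} {y1.3} {y2.1, y2.2} {y2.3, y3.2} {y3.1} {y3.3} {y4.2} {y4.3} {y5.1, y5.3} {y5.2}
The normal forms differ: not equal.


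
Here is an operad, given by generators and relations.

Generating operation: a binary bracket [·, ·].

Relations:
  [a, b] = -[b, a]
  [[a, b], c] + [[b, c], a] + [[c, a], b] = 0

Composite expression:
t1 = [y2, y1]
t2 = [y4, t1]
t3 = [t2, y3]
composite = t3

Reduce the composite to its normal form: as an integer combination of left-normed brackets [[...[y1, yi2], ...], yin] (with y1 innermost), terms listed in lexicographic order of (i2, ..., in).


Expand each bracket as ab - ba; the y1-initial words give the coefficients.
Composite bracket: [[y4, [y2, y1]], y3]
Each bracket splits as ab - ba, giving 8 signed words (2^3 = 8).
Collect the words opening with y1:
  y1y2y4y3 (sign +1) contributes +[[[y1, y2], y4], y3]

[[[y1, y2], y4], y3]


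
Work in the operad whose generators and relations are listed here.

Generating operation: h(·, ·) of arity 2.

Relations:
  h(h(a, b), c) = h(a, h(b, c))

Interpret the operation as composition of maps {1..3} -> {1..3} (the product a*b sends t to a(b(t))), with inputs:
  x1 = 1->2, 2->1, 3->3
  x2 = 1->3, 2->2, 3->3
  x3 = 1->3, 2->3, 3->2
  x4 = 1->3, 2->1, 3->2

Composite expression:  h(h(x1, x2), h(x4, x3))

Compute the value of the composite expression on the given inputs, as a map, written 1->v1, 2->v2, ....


1->1, 2->1, 3->3


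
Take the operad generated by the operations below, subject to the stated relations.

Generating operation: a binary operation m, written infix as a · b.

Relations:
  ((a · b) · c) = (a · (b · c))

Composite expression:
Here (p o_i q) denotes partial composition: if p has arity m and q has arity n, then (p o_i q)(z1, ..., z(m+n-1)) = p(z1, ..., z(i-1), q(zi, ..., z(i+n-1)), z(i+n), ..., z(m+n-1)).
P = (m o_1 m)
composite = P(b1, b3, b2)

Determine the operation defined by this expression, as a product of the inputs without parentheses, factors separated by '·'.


b1 · b3 · b2

The m-tree's shape is irrelevant; the b-reading-order decides.
(b1 · b3) spells out as b1 · b3
((b1 · b3) · b2) spells out as b1 · b3 · b2


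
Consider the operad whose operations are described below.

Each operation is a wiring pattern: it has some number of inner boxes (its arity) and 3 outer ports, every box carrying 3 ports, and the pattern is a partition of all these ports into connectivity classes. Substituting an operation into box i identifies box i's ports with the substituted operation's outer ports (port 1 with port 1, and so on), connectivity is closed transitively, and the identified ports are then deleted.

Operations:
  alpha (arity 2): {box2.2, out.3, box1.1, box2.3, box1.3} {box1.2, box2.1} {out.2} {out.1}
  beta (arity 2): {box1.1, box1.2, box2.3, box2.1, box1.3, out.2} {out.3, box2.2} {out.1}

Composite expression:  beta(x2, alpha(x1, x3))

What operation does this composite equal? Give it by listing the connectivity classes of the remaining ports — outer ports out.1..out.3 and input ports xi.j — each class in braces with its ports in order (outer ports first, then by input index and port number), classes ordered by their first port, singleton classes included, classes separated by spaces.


{out.1} {out.2, x1.1, x1.3, x2.1, x2.2, x2.3, x3.2, x3.3} {out.3} {x1.2, x3.1}


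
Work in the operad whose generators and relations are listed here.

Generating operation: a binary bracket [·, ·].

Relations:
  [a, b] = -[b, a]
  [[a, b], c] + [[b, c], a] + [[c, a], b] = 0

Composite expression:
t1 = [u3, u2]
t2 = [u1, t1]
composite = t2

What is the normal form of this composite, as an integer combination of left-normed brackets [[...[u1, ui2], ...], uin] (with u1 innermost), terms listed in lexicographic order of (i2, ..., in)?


-[[u1, u2], u3] + [[u1, u3], u2]

Antisymmetry and Jacobi reduce to u1-anchored left-normed brackets.
Composite bracket: [u1, [u3, u2]]
Under [a, b] = ab - ba we get 4 signed associative words (2^2 = 4).
The u1-initial words carry the normal form:
  from u1u2u3, sign -1: term -[[u1, u2], u3]
  from u1u3u2, sign +1: term +[[u1, u3], u2]


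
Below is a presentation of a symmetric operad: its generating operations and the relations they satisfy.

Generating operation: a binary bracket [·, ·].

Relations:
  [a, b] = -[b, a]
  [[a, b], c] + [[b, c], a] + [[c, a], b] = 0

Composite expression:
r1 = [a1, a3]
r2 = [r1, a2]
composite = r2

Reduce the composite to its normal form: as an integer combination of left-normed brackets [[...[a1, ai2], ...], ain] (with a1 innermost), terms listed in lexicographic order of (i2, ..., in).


Expand each bracket as ab - ba; the a1-initial words give the coefficients.
Composite bracket: [[a1, a3], a2]
Applying ab - ba throughout gives 4 signed words (2^2 = 4).
Only words starting with a1 matter:
  word a1a3a2 has sign +1, contributing +[[a1, a3], a2]

[[a1, a3], a2]


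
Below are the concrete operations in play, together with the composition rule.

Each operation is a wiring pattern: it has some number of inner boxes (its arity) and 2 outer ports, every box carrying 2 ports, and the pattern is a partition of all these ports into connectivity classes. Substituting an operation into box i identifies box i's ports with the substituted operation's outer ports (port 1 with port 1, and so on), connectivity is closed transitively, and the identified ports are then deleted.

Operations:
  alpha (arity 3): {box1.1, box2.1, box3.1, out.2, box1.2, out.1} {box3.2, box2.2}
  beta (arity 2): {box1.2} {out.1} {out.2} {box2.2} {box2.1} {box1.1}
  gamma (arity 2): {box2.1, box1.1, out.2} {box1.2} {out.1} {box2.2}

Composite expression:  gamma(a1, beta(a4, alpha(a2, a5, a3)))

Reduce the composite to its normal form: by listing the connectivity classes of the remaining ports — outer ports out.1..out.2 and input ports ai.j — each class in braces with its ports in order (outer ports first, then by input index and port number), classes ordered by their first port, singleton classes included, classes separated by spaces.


{out.1} {out.2, a1.1} {a1.2} {a2.1, a2.2, a3.1, a5.1} {a3.2, a5.2} {a4.1} {a4.2}


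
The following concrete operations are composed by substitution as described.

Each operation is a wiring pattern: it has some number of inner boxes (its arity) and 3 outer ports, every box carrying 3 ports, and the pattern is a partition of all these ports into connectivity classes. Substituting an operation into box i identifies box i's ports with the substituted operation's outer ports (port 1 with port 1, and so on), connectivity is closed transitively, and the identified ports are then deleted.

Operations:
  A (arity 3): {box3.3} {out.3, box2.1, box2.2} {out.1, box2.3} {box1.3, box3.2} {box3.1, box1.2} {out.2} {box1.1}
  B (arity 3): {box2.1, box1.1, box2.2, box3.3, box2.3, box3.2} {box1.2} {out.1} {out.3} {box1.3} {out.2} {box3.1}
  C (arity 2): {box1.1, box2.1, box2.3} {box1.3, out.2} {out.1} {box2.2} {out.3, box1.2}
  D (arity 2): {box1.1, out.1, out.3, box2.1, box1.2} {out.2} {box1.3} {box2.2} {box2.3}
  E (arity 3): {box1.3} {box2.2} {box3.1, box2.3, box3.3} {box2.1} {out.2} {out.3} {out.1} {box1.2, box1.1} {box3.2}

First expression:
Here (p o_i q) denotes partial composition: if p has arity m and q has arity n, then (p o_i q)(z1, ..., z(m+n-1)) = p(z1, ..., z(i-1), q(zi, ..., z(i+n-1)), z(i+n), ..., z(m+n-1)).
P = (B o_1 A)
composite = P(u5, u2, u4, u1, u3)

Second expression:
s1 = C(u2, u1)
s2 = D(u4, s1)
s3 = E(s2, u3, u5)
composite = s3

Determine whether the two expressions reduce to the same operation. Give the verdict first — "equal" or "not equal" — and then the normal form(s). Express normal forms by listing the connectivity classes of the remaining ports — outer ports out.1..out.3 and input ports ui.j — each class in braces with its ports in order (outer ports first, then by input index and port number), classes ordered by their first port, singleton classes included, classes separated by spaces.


not equal; the first gives {out.1} {out.2} {out.3} {u1.1, u1.2, u1.3, u2.3, u3.2, u3.3} {u2.1, u2.2} {u3.1} {u4.1, u5.2} {u4.2, u5.3} {u4.3} {u5.1} and the second {out.1} {out.2} {out.3} {u1.1, u1.3, u2.1} {u1.2} {u2.2} {u2.3} {u3.1} {u3.2} {u3.3, u5.1, u5.3} {u4.1, u4.2} {u4.3} {u5.2}

In normal form, the first expression is {out.1} {out.2} {out.3} {u1.1, u1.2, u1.3, u2.3, u3.2, u3.3} {u2.1, u2.2} {u3.1} {u4.1, u5.2} {u4.2, u5.3} {u4.3} {u5.1}
In normal form, the second expression is {out.1} {out.2} {out.3} {u1.1, u1.3, u2.1} {u1.2} {u2.2} {u2.3} {u3.1} {u3.2} {u3.3, u5.1, u5.3} {u4.1, u4.2} {u4.3} {u5.2}
They disagree, so not equal.


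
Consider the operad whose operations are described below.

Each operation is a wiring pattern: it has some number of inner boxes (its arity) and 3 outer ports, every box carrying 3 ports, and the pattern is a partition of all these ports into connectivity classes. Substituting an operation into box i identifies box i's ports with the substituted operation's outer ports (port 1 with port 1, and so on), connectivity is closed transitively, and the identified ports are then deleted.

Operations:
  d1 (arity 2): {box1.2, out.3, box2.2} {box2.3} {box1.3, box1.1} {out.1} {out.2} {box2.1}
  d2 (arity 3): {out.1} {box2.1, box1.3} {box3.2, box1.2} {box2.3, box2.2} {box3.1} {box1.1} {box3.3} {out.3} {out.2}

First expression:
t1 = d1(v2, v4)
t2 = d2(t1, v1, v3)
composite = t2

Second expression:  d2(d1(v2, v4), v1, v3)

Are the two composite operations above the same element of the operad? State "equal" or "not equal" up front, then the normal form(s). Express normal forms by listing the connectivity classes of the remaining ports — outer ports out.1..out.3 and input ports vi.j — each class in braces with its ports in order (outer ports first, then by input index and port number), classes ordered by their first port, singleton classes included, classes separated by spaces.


The first composite normalizes to {out.1} {out.2} {out.3} {v1.1, v2.2, v4.2} {v1.2, v1.3} {v2.1, v2.3} {v3.1} {v3.2} {v3.3} {v4.1} {v4.3}
The second composite normalizes to {out.1} {out.2} {out.3} {v1.1, v2.2, v4.2} {v1.2, v1.3} {v2.1, v2.3} {v3.1} {v3.2} {v3.3} {v4.1} {v4.3}
One common form — equal.

equal — both sides give {out.1} {out.2} {out.3} {v1.1, v2.2, v4.2} {v1.2, v1.3} {v2.1, v2.3} {v3.1} {v3.2} {v3.3} {v4.1} {v4.3}


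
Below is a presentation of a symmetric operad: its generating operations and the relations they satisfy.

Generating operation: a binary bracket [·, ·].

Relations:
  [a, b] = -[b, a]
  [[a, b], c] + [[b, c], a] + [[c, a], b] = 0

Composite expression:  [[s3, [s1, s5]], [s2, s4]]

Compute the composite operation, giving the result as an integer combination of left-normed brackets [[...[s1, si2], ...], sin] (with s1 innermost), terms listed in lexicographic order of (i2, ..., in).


-[[[[s1, s5], s3], s2], s4] + [[[[s1, s5], s3], s4], s2]

Skip Jacobi rewriting: expand, keep s1-initial words, read off terms.
Composite bracket: [[s3, [s1, s5]], [s2, s4]]
Full expansion: 16 signed words from ab - ba (2^4 = 16).
Collect the words opening with s1:
  sign of s1s5s3s2s4 is -1, so it contributes -[[[[s1, s5], s3], s2], s4]
  sign of s1s5s3s4s2 is +1, so it contributes +[[[[s1, s5], s3], s4], s2]


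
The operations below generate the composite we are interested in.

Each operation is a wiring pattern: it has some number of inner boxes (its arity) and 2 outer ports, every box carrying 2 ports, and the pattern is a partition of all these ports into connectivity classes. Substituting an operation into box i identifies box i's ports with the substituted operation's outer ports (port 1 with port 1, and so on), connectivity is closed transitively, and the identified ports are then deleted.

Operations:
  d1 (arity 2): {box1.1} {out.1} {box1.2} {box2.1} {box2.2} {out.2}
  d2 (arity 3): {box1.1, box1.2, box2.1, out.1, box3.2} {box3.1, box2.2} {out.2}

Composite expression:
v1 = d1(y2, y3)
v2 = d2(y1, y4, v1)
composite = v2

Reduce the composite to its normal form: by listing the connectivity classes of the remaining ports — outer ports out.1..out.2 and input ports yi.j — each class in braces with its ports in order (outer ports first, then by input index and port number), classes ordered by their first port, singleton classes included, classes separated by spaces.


{out.1, y1.1, y1.2, y4.1} {out.2} {y2.1} {y2.2} {y3.1} {y3.2} {y4.2}

Substituting into d2 glues patterns; closure does the rest.
the subtree at d1 composes to {out.1} {out.2} {y2.1} {y2.2} {y3.1} {y3.2} on (y2, y3); out.j = own outer ports
the subtree at d2 composes to {out.1, y1.1, y1.2, y4.1} {out.2} {y2.1} {y2.2} {y3.1} {y3.2} {y4.2} on (y1, y4, y2, y3); out.j = own outer ports


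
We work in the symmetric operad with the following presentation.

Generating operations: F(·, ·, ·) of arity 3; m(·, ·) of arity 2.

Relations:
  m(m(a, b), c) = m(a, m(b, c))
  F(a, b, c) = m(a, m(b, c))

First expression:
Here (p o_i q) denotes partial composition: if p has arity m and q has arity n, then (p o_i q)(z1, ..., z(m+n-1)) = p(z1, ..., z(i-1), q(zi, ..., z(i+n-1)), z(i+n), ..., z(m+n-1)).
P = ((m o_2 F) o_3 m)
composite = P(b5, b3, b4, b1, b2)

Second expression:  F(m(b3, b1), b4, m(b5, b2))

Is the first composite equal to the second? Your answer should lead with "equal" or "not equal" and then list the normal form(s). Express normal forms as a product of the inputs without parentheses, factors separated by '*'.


not equal; the first gives b5 * b3 * b4 * b1 * b2 and the second b3 * b1 * b4 * b5 * b2


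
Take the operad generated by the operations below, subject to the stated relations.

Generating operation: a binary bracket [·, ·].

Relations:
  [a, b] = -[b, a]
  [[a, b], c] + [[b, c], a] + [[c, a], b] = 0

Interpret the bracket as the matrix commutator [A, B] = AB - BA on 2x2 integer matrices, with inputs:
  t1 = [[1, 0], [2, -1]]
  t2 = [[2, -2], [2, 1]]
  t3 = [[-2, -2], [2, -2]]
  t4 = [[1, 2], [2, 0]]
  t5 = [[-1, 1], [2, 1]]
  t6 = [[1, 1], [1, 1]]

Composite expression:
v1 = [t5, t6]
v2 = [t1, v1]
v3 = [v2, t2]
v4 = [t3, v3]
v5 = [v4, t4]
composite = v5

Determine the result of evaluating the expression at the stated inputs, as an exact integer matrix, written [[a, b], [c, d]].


[[0, 384], [-384, 0]]

[t5, t6] = [[-1, -2], [2, 1]]
[t1, [t5, t6]] = [[4, -4], [-8, -4]]
[[t1, [t5, t6]], t2] = [[-24, -12], [-24, 24]]
[t3, [[t1, [t5, t6]], t2]] = [[72, -96], [-96, -72]]
[[t3, [[t1, [t5, t6]], t2]], t4] = [[0, 384], [-384, 0]]


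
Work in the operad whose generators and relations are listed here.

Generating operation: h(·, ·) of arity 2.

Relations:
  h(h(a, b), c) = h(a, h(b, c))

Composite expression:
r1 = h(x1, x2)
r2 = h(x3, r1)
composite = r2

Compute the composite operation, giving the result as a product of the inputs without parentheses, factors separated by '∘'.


x3 ∘ x1 ∘ x2


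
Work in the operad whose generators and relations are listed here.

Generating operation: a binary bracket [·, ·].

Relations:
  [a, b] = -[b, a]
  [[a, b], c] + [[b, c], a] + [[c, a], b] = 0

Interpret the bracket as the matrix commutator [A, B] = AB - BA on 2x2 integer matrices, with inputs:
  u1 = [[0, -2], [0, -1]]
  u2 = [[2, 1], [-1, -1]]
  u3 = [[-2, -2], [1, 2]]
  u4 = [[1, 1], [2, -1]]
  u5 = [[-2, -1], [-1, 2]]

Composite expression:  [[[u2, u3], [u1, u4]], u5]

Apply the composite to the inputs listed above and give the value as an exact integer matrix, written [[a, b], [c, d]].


[[14, -102], [46, -14]]

[u2, u3] = [[-1, -2], [1, 1]]
[u1, u4] = [[-4, 5], [-2, 4]]
[[u2, u3], [u1, u4]] = [[-1, -26], [-12, 1]]
[[[u2, u3], [u1, u4]], u5] = [[14, -102], [46, -14]]


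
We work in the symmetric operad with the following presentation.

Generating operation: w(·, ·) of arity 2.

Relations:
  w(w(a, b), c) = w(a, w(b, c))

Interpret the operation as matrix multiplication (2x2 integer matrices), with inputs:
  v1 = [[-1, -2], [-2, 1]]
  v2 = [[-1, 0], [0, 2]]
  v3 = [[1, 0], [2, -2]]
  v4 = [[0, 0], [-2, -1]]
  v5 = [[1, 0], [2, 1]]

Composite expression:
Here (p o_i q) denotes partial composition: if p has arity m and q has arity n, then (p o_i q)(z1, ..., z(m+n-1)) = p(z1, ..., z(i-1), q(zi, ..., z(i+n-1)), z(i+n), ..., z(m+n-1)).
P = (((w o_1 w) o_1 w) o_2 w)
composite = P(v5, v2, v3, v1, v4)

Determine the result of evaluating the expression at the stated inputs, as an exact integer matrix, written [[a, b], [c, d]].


[[-4, -2], [16, 8]]


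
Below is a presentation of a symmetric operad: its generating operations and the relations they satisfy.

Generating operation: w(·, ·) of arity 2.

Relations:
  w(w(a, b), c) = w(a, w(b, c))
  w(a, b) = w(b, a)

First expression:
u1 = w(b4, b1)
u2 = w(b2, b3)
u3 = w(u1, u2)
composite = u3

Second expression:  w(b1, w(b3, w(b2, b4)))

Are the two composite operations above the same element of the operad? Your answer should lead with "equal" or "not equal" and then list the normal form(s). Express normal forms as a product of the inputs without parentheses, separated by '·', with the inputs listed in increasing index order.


The first composite normalizes to b1 · b2 · b3 · b4
The second composite normalizes to b1 · b2 · b3 · b4
The forms coincide; equal.

equal: each reduces to b1 · b2 · b3 · b4


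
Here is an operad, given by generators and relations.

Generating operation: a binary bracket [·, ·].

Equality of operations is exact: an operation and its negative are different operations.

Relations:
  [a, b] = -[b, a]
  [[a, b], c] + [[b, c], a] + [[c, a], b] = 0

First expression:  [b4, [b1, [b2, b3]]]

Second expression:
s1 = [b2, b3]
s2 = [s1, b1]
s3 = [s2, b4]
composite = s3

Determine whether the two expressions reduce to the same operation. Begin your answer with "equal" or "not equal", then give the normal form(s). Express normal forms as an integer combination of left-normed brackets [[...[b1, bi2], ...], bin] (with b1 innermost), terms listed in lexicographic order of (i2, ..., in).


In normal form, the first expression is -[[[b1, b2], b3], b4] + [[[b1, b3], b2], b4]
In normal form, the second expression is -[[[b1, b2], b3], b4] + [[[b1, b3], b2], b4]
Same normal form: equal.

equal: each reduces to -[[[b1, b2], b3], b4] + [[[b1, b3], b2], b4]


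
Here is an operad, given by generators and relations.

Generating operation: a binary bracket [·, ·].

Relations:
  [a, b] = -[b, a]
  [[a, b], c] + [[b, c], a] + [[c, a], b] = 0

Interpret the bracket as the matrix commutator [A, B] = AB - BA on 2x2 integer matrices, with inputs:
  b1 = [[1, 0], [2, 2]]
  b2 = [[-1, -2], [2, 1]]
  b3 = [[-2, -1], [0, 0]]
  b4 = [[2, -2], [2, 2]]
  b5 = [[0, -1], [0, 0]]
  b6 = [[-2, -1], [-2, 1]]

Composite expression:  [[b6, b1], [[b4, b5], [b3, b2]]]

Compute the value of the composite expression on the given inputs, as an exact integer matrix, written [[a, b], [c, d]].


[[-48, -32], [-64, 48]]

[b6, b1] = [[-2, -1], [8, 2]]
[b4, b5] = [[2, 0], [0, -2]]
[b3, b2] = [[-2, 2], [4, 2]]
[[b4, b5], [b3, b2]] = [[0, 8], [-16, 0]]
[[b6, b1], [[b4, b5], [b3, b2]]] = [[-48, -32], [-64, 48]]


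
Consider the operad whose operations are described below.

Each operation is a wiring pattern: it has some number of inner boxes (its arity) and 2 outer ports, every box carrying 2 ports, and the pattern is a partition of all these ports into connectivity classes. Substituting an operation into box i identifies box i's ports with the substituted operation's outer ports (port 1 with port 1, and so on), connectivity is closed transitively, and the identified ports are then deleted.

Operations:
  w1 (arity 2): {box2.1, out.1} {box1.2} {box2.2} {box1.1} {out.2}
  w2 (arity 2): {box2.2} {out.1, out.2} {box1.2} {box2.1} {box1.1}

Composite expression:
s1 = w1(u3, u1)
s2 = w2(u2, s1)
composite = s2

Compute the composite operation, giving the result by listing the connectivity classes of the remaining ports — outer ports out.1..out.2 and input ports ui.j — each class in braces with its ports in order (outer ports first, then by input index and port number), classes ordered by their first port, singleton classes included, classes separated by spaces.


{out.1, out.2} {u1.1} {u1.2} {u2.1} {u2.2} {u3.1} {u3.2}

Treat the ports identified at w2 as solder joints: merge, then drop.
w1 over (u3, u1) gives {out.1, u1.1} {out.2} {u1.2} {u3.1} {u3.2}, out.j being that stage's outer ports
w2 over (u2, u3, u1) gives {out.1, out.2} {u1.1} {u1.2} {u2.1} {u2.2} {u3.1} {u3.2}, out.j being that stage's outer ports


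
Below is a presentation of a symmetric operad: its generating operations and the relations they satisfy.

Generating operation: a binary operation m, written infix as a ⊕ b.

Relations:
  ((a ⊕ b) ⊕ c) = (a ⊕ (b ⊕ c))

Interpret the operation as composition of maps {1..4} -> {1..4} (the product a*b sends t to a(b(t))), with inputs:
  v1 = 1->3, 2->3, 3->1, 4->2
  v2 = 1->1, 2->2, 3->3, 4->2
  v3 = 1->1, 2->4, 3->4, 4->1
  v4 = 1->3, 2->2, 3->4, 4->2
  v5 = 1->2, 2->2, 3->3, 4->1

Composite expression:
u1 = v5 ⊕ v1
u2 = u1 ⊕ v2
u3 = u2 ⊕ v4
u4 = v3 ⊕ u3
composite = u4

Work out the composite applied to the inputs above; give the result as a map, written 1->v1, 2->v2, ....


1->4, 2->4, 3->4, 4->4


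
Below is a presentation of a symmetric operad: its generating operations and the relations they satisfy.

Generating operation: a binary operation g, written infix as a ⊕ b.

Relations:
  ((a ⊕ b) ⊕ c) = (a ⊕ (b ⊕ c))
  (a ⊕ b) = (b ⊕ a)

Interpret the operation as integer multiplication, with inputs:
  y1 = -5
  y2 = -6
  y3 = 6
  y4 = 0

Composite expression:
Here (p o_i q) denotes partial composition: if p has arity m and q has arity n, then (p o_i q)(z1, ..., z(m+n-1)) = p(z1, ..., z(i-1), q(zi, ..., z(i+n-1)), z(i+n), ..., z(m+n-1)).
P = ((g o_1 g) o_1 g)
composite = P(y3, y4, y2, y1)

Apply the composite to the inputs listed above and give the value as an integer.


0

(y3 ⊕ y4) = 0
((y3 ⊕ y4) ⊕ y2) = 0
(((y3 ⊕ y4) ⊕ y2) ⊕ y1) = 0


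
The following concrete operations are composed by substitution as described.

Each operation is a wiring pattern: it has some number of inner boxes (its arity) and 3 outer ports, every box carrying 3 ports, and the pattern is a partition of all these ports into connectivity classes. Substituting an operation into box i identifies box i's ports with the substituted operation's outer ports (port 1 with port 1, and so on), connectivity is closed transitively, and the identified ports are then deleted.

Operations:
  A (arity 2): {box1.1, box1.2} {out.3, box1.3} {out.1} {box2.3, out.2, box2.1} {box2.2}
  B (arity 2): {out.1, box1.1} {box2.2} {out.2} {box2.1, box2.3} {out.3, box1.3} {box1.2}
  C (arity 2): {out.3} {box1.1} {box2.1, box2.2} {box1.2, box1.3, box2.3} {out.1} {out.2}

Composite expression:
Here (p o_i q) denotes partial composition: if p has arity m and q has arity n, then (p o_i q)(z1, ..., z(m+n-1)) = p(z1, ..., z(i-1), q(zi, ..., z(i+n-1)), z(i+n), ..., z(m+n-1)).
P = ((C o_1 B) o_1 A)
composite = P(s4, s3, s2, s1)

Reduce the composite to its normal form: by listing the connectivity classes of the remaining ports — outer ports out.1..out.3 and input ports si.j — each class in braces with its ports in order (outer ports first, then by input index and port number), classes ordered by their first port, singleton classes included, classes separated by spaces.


{out.1} {out.2} {out.3} {s1.1, s1.2} {s1.3, s4.3} {s2.1, s2.3} {s2.2} {s3.1, s3.3} {s3.2} {s4.1, s4.2}

After gluing at C, chains via deleted ports link the s-ports.
after A, the pattern on (s4, s3) reads {out.1} {out.2, s3.1, s3.3} {out.3, s4.3} {s3.2} {s4.1, s4.2} (out.j = its outer ports)
after B, the pattern on (s4, s3, s2) reads {out.1} {out.2} {out.3, s4.3} {s2.1, s2.3} {s2.2} {s3.1, s3.3} {s3.2} {s4.1, s4.2} (out.j = its outer ports)
after C, the pattern on (s4, s3, s2, s1) reads {out.1} {out.2} {out.3} {s1.1, s1.2} {s1.3, s4.3} {s2.1, s2.3} {s2.2} {s3.1, s3.3} {s3.2} {s4.1, s4.2} (out.j = its outer ports)


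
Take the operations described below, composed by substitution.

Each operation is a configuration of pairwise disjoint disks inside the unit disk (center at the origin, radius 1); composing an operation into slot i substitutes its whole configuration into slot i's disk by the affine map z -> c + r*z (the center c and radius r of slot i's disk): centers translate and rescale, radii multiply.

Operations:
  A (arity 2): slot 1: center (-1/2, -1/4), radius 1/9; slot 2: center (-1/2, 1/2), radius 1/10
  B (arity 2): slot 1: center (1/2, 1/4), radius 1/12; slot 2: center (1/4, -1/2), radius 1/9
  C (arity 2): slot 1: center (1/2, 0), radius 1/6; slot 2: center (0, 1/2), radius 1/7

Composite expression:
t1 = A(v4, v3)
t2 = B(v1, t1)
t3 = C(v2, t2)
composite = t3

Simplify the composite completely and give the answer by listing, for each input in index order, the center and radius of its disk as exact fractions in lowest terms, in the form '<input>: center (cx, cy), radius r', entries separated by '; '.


Only the slot chain above each v matters under C; compose those maps.
v2: after 1 affine step, its disk has center (1/2, 0), radius 1/6
v1: after 2 affine steps, its disk has center (1/14, 15/28), radius 1/84
v4: after 3 affine steps, its disk has center (1/36, 107/252), radius 1/567
v3: after 3 affine steps, its disk has center (1/36, 55/126), radius 1/630

v1: center (1/14, 15/28), radius 1/84; v2: center (1/2, 0), radius 1/6; v3: center (1/36, 55/126), radius 1/630; v4: center (1/36, 107/252), radius 1/567


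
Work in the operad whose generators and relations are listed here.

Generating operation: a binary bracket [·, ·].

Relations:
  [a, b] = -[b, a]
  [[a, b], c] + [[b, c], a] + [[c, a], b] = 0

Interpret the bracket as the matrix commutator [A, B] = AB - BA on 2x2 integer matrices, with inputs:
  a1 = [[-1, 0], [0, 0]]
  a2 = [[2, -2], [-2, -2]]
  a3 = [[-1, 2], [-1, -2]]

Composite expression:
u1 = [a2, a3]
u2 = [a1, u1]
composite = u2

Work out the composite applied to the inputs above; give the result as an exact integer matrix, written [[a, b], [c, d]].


[a2, a3] = [[6, 10], [2, -6]]
[a1, [a2, a3]] = [[0, -10], [2, 0]]

[[0, -10], [2, 0]]


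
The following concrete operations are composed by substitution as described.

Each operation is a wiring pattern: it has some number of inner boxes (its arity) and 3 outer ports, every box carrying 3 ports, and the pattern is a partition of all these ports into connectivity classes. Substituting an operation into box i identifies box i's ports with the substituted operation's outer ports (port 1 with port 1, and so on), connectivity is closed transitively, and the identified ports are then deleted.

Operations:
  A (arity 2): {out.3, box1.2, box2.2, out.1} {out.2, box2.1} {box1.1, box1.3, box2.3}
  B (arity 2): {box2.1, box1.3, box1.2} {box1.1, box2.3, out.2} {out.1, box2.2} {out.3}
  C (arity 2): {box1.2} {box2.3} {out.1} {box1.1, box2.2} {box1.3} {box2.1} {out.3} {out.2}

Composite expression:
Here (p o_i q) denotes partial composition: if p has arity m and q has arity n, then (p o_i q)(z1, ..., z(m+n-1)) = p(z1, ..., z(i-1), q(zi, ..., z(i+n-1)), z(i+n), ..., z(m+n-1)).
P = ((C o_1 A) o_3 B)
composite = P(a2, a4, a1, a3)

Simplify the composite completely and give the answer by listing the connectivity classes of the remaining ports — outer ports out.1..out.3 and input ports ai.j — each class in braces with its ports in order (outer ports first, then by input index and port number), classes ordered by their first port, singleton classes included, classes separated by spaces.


{out.1} {out.2} {out.3} {a1.1, a2.2, a3.3, a4.2} {a1.2, a1.3, a3.1} {a2.1, a2.3, a4.3} {a3.2} {a4.1}

Substituting into C glues patterns; closure does the rest.
A over (a2, a4) gives {out.1, out.3, a2.2, a4.2} {out.2, a4.1} {a2.1, a2.3, a4.3}, out.j being that stage's outer ports
B over (a1, a3) gives {out.1, a3.2} {out.2, a1.1, a3.3} {out.3} {a1.2, a1.3, a3.1}, out.j being that stage's outer ports
C over (a2, a4, a1, a3) gives {out.1} {out.2} {out.3} {a1.1, a2.2, a3.3, a4.2} {a1.2, a1.3, a3.1} {a2.1, a2.3, a4.3} {a3.2} {a4.1}, out.j being that stage's outer ports


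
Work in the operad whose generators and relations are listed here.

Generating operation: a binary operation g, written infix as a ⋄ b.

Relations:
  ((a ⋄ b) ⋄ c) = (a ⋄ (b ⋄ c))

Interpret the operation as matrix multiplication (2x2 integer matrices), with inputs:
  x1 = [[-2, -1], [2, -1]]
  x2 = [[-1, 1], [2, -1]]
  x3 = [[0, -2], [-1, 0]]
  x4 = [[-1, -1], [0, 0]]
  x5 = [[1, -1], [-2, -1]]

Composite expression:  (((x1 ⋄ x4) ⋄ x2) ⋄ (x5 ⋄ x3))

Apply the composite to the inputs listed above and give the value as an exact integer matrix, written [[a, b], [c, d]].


[[2, -4], [-2, 4]]

(x1 ⋄ x4) = [[2, 2], [-2, -2]]
((x1 ⋄ x4) ⋄ x2) = [[2, 0], [-2, 0]]
(x5 ⋄ x3) = [[1, -2], [1, 4]]
(((x1 ⋄ x4) ⋄ x2) ⋄ (x5 ⋄ x3)) = [[2, -4], [-2, 4]]


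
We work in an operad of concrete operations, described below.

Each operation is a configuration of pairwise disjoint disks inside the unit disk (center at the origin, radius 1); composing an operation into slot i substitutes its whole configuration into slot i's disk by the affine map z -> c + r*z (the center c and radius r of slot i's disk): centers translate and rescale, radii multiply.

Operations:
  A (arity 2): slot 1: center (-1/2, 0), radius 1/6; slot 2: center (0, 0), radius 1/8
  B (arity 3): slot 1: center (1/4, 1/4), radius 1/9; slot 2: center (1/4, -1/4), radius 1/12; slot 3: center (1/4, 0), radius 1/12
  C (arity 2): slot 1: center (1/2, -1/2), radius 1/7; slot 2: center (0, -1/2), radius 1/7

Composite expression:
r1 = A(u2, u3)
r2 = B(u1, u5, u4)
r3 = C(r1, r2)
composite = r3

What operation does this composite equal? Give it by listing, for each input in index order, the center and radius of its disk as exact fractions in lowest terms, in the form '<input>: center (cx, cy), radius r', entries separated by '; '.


u1: center (1/28, -13/28), radius 1/63; u2: center (3/7, -1/2), radius 1/42; u3: center (1/2, -1/2), radius 1/56; u4: center (1/28, -1/2), radius 1/84; u5: center (1/28, -15/28), radius 1/84

Each u-disk chains the slot maps above it in C; radii multiply.
input u2: applying the 2 nested substitutions gives center (3/7, -1/2), radius 1/42
input u3: applying the 2 nested substitutions gives center (1/2, -1/2), radius 1/56
input u1: applying the 2 nested substitutions gives center (1/28, -13/28), radius 1/63
input u5: applying the 2 nested substitutions gives center (1/28, -15/28), radius 1/84
input u4: applying the 2 nested substitutions gives center (1/28, -1/2), radius 1/84


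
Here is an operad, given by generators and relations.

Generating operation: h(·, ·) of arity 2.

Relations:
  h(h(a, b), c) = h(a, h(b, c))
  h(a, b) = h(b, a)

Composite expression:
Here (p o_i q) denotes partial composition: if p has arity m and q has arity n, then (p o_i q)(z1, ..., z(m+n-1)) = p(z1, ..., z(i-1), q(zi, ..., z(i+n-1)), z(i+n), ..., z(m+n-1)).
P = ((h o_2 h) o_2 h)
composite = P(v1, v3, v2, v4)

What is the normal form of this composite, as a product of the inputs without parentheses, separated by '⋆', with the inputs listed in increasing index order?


Reordering under h is free, so list the v-inputs canonically.
h(v3, v2) flattens to v3 ⋆ v2
h(h(v3, v2), v4) flattens to v3 ⋆ v2 ⋆ v4
h(v1, h(h(v3, v2), v4)) flattens to v1 ⋆ v3 ⋆ v2 ⋆ v4
commutativity sorts the factors: v1 ⋆ v2 ⋆ v3 ⋆ v4

v1 ⋆ v2 ⋆ v3 ⋆ v4
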